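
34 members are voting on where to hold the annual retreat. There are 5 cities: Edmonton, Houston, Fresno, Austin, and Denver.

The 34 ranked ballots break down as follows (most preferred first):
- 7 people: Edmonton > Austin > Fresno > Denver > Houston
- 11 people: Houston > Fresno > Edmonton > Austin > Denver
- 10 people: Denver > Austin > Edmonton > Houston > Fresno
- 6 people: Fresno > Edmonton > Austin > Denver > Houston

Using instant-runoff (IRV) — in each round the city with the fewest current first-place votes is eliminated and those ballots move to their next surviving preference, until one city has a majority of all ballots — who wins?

Round 1: Edmonton 7, Houston 11, Fresno 6, Austin 0, Denver 10. Austin eliminated.
Round 2: Edmonton 7, Houston 11, Fresno 6, Denver 10. Fresno eliminated.
Round 3: Edmonton 13, Houston 11, Denver 10. Denver eliminated.
Round 4: Edmonton 23, Houston 11. Edmonton has a majority (≥18).

Edmonton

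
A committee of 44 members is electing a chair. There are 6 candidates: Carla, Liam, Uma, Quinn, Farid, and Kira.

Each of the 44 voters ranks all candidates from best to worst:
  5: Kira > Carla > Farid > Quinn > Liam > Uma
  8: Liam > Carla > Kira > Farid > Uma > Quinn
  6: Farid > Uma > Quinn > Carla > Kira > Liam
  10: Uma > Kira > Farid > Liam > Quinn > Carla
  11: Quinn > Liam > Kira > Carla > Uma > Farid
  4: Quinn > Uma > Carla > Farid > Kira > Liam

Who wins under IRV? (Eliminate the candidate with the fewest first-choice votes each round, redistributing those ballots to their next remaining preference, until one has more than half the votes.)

Farid

Round 1: Carla 0, Liam 8, Uma 10, Quinn 15, Farid 6, Kira 5. Carla eliminated.
Round 2: Liam 8, Uma 10, Quinn 15, Farid 6, Kira 5. Kira eliminated.
Round 3: Liam 8, Uma 10, Quinn 15, Farid 11. Liam eliminated.
Round 4: Uma 10, Quinn 15, Farid 19. Uma eliminated.
Round 5: Quinn 15, Farid 29. Farid has a majority (≥23).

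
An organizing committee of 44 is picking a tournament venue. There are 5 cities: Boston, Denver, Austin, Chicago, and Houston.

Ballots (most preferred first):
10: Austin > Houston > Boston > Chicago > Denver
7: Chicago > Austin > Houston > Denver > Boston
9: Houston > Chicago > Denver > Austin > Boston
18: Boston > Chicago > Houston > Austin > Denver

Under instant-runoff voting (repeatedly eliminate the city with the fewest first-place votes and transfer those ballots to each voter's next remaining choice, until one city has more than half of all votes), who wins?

Round 1: Boston 18, Denver 0, Austin 10, Chicago 7, Houston 9. Denver eliminated.
Round 2: Boston 18, Austin 10, Chicago 7, Houston 9. Chicago eliminated.
Round 3: Boston 18, Austin 17, Houston 9. Houston eliminated.
Round 4: Boston 18, Austin 26. Austin has a majority (≥23).

Austin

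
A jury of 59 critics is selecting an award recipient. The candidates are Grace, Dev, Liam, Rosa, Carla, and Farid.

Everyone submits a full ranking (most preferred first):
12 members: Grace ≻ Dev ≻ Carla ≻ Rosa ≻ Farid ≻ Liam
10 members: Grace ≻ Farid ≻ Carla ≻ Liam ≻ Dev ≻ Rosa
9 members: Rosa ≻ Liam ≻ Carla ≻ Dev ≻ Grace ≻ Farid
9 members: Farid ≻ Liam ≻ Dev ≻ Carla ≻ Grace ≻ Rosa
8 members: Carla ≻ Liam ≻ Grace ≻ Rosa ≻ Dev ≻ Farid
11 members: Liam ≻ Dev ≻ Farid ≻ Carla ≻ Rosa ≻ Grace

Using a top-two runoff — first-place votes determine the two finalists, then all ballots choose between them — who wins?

Round 1 first-place votes: Grace 22, Dev 0, Liam 11, Rosa 9, Carla 8, Farid 9. Grace and Liam advance.
Runoff: Grace is ranked above Liam on 22 ballots, Liam above Grace on 37.

Liam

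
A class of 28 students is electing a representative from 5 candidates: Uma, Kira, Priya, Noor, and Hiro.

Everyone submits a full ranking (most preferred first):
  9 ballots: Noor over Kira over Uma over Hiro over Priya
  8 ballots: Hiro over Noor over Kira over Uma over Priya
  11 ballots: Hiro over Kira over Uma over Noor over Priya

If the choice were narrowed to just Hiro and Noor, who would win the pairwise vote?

Hiro is ranked above Noor on 19 ballots; Noor above Hiro on 9.

Hiro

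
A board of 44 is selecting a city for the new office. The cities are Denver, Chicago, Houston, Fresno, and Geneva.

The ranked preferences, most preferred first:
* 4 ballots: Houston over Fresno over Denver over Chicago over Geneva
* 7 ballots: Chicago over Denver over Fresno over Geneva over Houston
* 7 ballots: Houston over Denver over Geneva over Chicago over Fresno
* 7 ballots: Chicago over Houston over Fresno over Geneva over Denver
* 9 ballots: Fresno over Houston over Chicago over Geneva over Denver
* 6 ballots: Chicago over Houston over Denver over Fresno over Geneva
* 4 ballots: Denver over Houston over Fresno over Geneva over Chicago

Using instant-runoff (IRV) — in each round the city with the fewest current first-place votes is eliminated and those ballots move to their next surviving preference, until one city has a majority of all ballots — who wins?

Houston

Round 1: Denver 4, Chicago 20, Houston 11, Fresno 9, Geneva 0. Geneva eliminated.
Round 2: Denver 4, Chicago 20, Houston 11, Fresno 9. Denver eliminated.
Round 3: Chicago 20, Houston 15, Fresno 9. Fresno eliminated.
Round 4: Chicago 20, Houston 24. Houston has a majority (≥23).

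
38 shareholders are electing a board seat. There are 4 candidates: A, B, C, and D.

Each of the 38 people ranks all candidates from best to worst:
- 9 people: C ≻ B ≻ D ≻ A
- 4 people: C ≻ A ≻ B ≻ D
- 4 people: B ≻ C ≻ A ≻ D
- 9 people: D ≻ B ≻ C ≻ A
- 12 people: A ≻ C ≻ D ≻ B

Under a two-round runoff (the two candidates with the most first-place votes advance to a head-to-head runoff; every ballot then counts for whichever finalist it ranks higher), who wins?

Round 1 first-place votes: A 12, B 4, C 13, D 9. C and A advance.
Runoff: C is ranked above A on 26 ballots, A above C on 12.

C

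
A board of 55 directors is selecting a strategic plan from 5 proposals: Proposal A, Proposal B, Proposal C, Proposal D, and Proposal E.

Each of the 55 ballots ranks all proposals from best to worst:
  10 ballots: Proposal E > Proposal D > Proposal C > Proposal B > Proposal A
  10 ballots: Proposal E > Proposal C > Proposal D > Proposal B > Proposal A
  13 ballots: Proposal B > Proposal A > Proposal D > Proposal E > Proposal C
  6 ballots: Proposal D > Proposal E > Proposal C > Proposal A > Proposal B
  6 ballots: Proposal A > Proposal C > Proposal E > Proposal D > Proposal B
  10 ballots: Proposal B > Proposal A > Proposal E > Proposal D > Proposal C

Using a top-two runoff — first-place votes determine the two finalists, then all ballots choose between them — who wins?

Round 1 first-place votes: Proposal A 6, Proposal B 23, Proposal C 0, Proposal D 6, Proposal E 20. Proposal B and Proposal E advance.
Runoff: Proposal B is ranked above Proposal E on 23 ballots, Proposal E above Proposal B on 32.

Proposal E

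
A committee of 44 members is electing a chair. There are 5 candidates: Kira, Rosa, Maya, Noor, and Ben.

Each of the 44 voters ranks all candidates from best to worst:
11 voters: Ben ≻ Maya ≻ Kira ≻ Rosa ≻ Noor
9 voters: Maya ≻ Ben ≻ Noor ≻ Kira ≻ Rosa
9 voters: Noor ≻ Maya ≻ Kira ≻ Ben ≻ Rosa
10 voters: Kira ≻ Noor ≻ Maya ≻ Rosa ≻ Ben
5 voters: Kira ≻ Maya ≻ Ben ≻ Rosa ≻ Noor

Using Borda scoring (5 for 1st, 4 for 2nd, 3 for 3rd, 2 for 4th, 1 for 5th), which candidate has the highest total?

Kira: 11×3 + 9×2 + 9×3 + 10×5 + 5×5 = 153
Rosa: 11×2 + 9×1 + 9×1 + 10×2 + 5×2 = 70
Maya: 11×4 + 9×5 + 9×4 + 10×3 + 5×4 = 175
Noor: 11×1 + 9×3 + 9×5 + 10×4 + 5×1 = 128
Ben: 11×5 + 9×4 + 9×2 + 10×1 + 5×3 = 134

Maya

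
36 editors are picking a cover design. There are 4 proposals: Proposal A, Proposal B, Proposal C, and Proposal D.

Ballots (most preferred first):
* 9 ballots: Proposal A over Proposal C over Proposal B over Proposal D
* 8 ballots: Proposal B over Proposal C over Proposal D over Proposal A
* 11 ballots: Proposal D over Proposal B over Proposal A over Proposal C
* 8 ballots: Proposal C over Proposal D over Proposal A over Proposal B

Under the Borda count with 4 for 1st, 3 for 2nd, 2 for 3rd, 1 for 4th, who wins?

Proposal A: 9×4 + 8×1 + 11×2 + 8×2 = 82
Proposal B: 9×2 + 8×4 + 11×3 + 8×1 = 91
Proposal C: 9×3 + 8×3 + 11×1 + 8×4 = 94
Proposal D: 9×1 + 8×2 + 11×4 + 8×3 = 93

Proposal C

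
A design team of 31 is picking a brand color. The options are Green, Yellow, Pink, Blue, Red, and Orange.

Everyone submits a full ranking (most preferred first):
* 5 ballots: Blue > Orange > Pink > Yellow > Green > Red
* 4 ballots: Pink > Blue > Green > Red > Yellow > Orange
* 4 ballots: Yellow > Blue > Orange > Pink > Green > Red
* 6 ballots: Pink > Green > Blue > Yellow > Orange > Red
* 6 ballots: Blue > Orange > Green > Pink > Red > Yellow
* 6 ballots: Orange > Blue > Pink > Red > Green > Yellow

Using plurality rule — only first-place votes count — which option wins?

Blue

First-place votes: Green 0, Yellow 4, Pink 10, Blue 11, Red 0, Orange 6.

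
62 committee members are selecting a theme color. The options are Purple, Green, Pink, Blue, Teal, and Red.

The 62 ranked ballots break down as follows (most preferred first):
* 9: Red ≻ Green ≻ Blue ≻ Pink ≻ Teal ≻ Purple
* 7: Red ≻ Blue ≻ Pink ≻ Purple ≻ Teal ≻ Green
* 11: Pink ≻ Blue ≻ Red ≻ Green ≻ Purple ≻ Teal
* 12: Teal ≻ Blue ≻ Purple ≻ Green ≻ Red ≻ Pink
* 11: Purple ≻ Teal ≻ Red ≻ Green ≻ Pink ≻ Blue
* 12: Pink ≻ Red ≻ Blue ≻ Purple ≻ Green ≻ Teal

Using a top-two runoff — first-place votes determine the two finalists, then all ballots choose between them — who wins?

Round 1 first-place votes: Purple 11, Green 0, Pink 23, Blue 0, Teal 12, Red 16. Pink and Red advance.
Runoff: Pink is ranked above Red on 23 ballots, Red above Pink on 39.

Red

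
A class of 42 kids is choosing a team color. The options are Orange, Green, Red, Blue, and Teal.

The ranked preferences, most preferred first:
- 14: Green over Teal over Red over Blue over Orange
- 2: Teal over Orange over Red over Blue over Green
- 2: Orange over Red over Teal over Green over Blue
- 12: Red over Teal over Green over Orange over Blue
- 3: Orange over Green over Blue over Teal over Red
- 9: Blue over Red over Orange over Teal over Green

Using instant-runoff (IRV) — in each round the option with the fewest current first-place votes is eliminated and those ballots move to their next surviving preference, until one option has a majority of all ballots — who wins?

Red

Round 1: Orange 5, Green 14, Red 12, Blue 9, Teal 2. Teal eliminated.
Round 2: Orange 7, Green 14, Red 12, Blue 9. Orange eliminated.
Round 3: Green 17, Red 16, Blue 9. Blue eliminated.
Round 4: Green 17, Red 25. Red has a majority (≥22).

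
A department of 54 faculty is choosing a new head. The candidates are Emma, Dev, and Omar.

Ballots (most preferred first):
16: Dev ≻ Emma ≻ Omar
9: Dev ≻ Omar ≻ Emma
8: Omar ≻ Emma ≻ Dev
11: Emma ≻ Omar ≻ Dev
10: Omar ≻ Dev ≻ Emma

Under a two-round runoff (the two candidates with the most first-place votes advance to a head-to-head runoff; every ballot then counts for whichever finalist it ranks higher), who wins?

Round 1 first-place votes: Emma 11, Dev 25, Omar 18. Dev and Omar advance.
Runoff: Dev is ranked above Omar on 25 ballots, Omar above Dev on 29.

Omar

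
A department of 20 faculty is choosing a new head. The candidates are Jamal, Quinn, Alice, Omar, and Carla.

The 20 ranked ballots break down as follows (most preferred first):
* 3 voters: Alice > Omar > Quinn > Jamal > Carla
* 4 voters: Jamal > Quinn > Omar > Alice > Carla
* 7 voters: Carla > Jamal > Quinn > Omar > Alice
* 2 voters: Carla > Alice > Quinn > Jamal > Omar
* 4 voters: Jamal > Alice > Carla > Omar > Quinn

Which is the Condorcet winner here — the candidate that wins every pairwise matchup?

Jamal

Jamal vs Quinn: 15–5
Jamal vs Alice: 15–5
Jamal vs Omar: 17–3
Jamal vs Carla: 11–9
Jamal beats every other candidate.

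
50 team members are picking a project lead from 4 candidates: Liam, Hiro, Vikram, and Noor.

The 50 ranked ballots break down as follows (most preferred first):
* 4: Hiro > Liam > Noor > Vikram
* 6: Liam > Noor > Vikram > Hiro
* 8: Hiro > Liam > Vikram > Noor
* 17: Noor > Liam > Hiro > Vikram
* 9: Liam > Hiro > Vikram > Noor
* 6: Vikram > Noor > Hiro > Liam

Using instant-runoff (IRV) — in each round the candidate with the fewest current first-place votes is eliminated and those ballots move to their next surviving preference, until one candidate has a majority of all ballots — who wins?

Liam

Round 1: Liam 15, Hiro 12, Vikram 6, Noor 17. Vikram eliminated.
Round 2: Liam 15, Hiro 12, Noor 23. Hiro eliminated.
Round 3: Liam 27, Noor 23. Liam has a majority (≥26).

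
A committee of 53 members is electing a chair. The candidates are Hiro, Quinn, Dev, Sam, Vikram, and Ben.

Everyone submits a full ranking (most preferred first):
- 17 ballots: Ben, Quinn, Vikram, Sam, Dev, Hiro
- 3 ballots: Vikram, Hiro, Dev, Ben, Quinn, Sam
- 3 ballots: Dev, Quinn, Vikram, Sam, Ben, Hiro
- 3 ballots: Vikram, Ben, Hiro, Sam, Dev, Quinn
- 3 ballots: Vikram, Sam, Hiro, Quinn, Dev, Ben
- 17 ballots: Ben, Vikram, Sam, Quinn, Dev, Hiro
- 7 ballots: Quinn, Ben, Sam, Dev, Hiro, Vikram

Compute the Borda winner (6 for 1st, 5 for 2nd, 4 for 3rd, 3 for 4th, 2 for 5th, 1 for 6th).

Ben

Hiro: 17×1 + 3×5 + 3×1 + 3×4 + 3×4 + 17×1 + 7×2 = 90
Quinn: 17×5 + 3×2 + 3×5 + 3×1 + 3×3 + 17×3 + 7×6 = 211
Dev: 17×2 + 3×4 + 3×6 + 3×2 + 3×2 + 17×2 + 7×3 = 131
Sam: 17×3 + 3×1 + 3×3 + 3×3 + 3×5 + 17×4 + 7×4 = 183
Vikram: 17×4 + 3×6 + 3×4 + 3×6 + 3×6 + 17×5 + 7×1 = 226
Ben: 17×6 + 3×3 + 3×2 + 3×5 + 3×1 + 17×6 + 7×5 = 272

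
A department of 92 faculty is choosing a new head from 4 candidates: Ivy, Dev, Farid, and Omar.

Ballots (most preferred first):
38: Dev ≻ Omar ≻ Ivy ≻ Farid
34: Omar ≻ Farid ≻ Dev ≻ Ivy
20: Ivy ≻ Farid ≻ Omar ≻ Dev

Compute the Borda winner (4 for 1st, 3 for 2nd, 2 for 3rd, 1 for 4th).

Ivy: 38×2 + 34×1 + 20×4 = 190
Dev: 38×4 + 34×2 + 20×1 = 240
Farid: 38×1 + 34×3 + 20×3 = 200
Omar: 38×3 + 34×4 + 20×2 = 290

Omar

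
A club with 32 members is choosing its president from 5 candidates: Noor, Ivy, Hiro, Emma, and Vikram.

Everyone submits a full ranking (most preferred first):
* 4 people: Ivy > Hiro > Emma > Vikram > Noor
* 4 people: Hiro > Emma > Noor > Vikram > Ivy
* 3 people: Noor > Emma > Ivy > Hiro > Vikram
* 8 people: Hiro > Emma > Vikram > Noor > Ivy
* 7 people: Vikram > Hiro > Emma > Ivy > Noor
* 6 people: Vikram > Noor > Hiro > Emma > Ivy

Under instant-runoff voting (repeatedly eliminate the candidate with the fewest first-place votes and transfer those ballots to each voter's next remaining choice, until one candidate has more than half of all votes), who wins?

Round 1: Noor 3, Ivy 4, Hiro 12, Emma 0, Vikram 13. Emma eliminated.
Round 2: Noor 3, Ivy 4, Hiro 12, Vikram 13. Noor eliminated.
Round 3: Ivy 7, Hiro 12, Vikram 13. Ivy eliminated.
Round 4: Hiro 19, Vikram 13. Hiro has a majority (≥17).

Hiro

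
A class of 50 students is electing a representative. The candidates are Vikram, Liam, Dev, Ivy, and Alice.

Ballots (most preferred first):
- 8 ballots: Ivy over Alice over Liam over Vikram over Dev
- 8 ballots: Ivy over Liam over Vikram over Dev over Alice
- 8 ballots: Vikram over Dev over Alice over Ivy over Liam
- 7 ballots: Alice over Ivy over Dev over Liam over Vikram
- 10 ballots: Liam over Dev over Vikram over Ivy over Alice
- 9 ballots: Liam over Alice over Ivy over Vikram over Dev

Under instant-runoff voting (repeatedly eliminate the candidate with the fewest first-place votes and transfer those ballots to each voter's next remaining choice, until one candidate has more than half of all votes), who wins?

Ivy

Round 1: Vikram 8, Liam 19, Dev 0, Ivy 16, Alice 7. Dev eliminated.
Round 2: Vikram 8, Liam 19, Ivy 16, Alice 7. Alice eliminated.
Round 3: Vikram 8, Liam 19, Ivy 23. Vikram eliminated.
Round 4: Liam 19, Ivy 31. Ivy has a majority (≥26).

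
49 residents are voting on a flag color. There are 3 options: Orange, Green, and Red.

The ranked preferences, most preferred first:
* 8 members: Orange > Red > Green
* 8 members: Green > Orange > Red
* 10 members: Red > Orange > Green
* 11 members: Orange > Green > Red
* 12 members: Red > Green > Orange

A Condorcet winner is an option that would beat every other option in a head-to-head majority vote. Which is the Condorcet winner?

Orange vs Green: 29–20
Orange vs Red: 27–22
Orange beats every other option.

Orange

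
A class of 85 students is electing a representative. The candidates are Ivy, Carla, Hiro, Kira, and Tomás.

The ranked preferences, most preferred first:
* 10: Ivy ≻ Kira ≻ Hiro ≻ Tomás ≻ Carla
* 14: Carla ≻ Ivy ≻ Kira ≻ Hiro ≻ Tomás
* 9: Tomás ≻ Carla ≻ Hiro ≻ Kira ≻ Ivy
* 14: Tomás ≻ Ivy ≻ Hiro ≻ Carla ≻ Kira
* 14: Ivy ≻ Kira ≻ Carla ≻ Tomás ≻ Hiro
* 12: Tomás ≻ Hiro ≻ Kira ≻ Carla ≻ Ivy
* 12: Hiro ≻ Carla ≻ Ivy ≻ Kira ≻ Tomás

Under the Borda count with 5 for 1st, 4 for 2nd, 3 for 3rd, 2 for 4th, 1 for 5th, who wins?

Ivy: 10×5 + 14×4 + 9×1 + 14×4 + 14×5 + 12×1 + 12×3 = 289
Carla: 10×1 + 14×5 + 9×4 + 14×2 + 14×3 + 12×2 + 12×4 = 258
Hiro: 10×3 + 14×2 + 9×3 + 14×3 + 14×1 + 12×4 + 12×5 = 249
Kira: 10×4 + 14×3 + 9×2 + 14×1 + 14×4 + 12×3 + 12×2 = 230
Tomás: 10×2 + 14×1 + 9×5 + 14×5 + 14×2 + 12×5 + 12×1 = 249

Ivy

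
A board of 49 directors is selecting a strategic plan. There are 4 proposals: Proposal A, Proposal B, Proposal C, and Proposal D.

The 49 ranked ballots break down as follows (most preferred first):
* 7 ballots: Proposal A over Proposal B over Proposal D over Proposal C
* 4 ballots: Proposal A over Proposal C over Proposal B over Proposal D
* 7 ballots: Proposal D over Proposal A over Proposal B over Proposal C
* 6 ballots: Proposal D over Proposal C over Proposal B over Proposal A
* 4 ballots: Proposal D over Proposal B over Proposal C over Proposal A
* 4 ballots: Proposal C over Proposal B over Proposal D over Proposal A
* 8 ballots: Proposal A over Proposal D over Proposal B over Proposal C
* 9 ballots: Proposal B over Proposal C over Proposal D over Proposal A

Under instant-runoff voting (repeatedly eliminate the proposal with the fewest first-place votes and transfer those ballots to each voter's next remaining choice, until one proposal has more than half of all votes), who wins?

Round 1: Proposal A 19, Proposal B 9, Proposal C 4, Proposal D 17. Proposal C eliminated.
Round 2: Proposal A 19, Proposal B 13, Proposal D 17. Proposal B eliminated.
Round 3: Proposal A 19, Proposal D 30. Proposal D has a majority (≥25).

Proposal D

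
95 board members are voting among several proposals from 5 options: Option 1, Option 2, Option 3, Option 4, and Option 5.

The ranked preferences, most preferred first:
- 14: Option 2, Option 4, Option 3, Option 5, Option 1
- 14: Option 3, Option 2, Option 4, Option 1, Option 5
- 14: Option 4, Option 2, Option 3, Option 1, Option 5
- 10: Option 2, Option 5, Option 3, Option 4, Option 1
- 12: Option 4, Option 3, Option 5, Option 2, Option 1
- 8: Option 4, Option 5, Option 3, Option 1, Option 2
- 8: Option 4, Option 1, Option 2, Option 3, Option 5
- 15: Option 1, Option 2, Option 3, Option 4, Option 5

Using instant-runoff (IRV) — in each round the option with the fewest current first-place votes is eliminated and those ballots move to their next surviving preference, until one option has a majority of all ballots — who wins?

Round 1: Option 1 15, Option 2 24, Option 3 14, Option 4 42, Option 5 0. Option 5 eliminated.
Round 2: Option 1 15, Option 2 24, Option 3 14, Option 4 42. Option 3 eliminated.
Round 3: Option 1 15, Option 2 38, Option 4 42. Option 1 eliminated.
Round 4: Option 2 53, Option 4 42. Option 2 has a majority (≥48).

Option 2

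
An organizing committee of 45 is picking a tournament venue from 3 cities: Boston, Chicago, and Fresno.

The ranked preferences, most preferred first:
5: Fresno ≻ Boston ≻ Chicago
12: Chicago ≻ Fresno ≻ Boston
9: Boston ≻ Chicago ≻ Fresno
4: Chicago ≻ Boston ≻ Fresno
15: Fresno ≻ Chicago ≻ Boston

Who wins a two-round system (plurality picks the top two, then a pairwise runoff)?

Round 1 first-place votes: Boston 9, Chicago 16, Fresno 20. Fresno and Chicago advance.
Runoff: Fresno is ranked above Chicago on 20 ballots, Chicago above Fresno on 25.

Chicago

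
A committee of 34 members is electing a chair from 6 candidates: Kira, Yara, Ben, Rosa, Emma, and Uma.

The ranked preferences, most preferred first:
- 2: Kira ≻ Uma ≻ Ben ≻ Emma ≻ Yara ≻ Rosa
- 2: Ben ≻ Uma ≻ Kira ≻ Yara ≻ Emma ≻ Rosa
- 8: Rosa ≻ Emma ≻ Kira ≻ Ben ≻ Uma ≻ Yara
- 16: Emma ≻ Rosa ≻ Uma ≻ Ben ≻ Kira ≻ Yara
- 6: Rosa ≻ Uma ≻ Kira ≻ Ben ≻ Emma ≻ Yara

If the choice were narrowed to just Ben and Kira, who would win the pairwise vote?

Ben

Ben is ranked above Kira on 18 ballots; Kira above Ben on 16.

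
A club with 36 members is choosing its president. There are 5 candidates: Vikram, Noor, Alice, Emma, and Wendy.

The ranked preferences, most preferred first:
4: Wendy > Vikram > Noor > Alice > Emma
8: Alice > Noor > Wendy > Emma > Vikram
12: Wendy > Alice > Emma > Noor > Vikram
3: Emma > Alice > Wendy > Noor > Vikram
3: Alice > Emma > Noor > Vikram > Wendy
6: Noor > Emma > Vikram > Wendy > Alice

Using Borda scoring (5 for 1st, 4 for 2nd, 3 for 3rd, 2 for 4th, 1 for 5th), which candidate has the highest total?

Alice

Vikram: 4×4 + 8×1 + 12×1 + 3×1 + 3×2 + 6×3 = 63
Noor: 4×3 + 8×4 + 12×2 + 3×2 + 3×3 + 6×5 = 113
Alice: 4×2 + 8×5 + 12×4 + 3×4 + 3×5 + 6×1 = 129
Emma: 4×1 + 8×2 + 12×3 + 3×5 + 3×4 + 6×4 = 107
Wendy: 4×5 + 8×3 + 12×5 + 3×3 + 3×1 + 6×2 = 128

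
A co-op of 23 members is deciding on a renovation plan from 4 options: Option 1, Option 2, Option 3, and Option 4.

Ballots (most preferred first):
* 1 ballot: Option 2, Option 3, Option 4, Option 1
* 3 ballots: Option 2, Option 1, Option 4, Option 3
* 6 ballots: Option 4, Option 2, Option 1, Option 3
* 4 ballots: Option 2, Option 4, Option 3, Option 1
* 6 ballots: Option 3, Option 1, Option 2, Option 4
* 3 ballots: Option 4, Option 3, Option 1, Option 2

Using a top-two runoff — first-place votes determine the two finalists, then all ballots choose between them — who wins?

Option 2

Round 1 first-place votes: Option 1 0, Option 2 8, Option 3 6, Option 4 9. Option 4 and Option 2 advance.
Runoff: Option 4 is ranked above Option 2 on 9 ballots, Option 2 above Option 4 on 14.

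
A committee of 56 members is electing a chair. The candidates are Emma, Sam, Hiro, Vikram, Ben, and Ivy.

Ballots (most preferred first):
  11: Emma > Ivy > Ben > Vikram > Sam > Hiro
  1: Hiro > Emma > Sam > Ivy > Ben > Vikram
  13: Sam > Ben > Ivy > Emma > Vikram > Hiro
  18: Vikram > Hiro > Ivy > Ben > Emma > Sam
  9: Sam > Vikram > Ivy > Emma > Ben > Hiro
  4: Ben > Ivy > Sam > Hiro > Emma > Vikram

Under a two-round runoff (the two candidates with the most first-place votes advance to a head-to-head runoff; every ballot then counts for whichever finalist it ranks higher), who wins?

Round 1 first-place votes: Emma 11, Sam 22, Hiro 1, Vikram 18, Ben 4, Ivy 0. Sam and Vikram advance.
Runoff: Sam is ranked above Vikram on 27 ballots, Vikram above Sam on 29.

Vikram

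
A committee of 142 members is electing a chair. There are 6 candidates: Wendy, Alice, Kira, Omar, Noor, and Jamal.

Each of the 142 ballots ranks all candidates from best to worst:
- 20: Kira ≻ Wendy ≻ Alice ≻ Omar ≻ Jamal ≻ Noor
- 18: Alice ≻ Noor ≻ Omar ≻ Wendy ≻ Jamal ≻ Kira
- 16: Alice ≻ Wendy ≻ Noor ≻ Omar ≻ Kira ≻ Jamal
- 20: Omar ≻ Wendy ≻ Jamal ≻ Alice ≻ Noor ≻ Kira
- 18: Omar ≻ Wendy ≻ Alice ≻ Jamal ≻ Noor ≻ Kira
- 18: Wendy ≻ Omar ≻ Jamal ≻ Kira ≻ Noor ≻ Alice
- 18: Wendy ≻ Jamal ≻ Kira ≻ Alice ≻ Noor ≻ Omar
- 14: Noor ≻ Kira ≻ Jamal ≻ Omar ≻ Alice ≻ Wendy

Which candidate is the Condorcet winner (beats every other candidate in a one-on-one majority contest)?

Wendy

Wendy vs Alice: 94–48
Wendy vs Kira: 108–34
Wendy vs Omar: 72–70
Wendy vs Noor: 110–32
Wendy vs Jamal: 128–14
Wendy beats every other candidate.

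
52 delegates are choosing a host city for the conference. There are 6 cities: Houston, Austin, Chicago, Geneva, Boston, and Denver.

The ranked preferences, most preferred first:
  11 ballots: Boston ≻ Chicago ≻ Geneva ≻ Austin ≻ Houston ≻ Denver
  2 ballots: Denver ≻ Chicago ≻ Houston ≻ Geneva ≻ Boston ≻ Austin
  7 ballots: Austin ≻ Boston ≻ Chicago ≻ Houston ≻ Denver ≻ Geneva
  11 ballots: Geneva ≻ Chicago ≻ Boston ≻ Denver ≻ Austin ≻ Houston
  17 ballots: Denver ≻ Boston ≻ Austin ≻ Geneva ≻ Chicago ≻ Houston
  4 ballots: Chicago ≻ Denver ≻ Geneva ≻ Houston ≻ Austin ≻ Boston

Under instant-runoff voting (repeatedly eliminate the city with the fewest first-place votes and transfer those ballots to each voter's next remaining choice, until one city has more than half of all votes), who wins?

Boston

Round 1: Houston 0, Austin 7, Chicago 4, Geneva 11, Boston 11, Denver 19. Houston eliminated.
Round 2: Austin 7, Chicago 4, Geneva 11, Boston 11, Denver 19. Chicago eliminated.
Round 3: Austin 7, Geneva 11, Boston 11, Denver 23. Austin eliminated.
Round 4: Geneva 11, Boston 18, Denver 23. Geneva eliminated.
Round 5: Boston 29, Denver 23. Boston has a majority (≥27).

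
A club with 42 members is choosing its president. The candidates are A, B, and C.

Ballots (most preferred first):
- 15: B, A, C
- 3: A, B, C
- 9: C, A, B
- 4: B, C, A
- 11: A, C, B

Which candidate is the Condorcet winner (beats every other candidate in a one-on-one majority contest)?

A

A vs B: 23–19
A vs C: 29–13
A beats every other candidate.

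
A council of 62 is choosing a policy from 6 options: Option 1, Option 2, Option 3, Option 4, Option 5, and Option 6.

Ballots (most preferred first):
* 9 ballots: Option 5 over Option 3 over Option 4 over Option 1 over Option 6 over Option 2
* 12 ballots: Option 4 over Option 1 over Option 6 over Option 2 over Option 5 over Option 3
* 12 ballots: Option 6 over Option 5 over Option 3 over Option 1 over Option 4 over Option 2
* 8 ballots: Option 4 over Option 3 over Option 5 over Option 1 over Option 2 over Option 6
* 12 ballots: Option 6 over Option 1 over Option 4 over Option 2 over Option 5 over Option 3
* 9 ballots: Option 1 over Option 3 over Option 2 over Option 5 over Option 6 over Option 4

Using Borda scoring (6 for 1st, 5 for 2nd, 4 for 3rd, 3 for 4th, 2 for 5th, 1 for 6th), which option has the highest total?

Option 1

Option 1: 9×3 + 12×5 + 12×3 + 8×3 + 12×5 + 9×6 = 261
Option 2: 9×1 + 12×3 + 12×1 + 8×2 + 12×3 + 9×4 = 145
Option 3: 9×5 + 12×1 + 12×4 + 8×5 + 12×1 + 9×5 = 202
Option 4: 9×4 + 12×6 + 12×2 + 8×6 + 12×4 + 9×1 = 237
Option 5: 9×6 + 12×2 + 12×5 + 8×4 + 12×2 + 9×3 = 221
Option 6: 9×2 + 12×4 + 12×6 + 8×1 + 12×6 + 9×2 = 236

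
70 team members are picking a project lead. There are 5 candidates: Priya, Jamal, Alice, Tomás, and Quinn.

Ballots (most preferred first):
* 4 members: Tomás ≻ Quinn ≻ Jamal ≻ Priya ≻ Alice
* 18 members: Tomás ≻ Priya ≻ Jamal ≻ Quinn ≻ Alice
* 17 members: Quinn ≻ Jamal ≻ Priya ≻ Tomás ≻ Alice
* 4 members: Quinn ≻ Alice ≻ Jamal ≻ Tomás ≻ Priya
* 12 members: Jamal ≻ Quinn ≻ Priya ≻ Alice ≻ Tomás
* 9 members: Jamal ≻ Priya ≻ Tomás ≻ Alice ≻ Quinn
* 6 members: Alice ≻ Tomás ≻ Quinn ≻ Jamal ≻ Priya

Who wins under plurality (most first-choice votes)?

Tomás

First-place votes: Priya 0, Jamal 21, Alice 6, Tomás 22, Quinn 21.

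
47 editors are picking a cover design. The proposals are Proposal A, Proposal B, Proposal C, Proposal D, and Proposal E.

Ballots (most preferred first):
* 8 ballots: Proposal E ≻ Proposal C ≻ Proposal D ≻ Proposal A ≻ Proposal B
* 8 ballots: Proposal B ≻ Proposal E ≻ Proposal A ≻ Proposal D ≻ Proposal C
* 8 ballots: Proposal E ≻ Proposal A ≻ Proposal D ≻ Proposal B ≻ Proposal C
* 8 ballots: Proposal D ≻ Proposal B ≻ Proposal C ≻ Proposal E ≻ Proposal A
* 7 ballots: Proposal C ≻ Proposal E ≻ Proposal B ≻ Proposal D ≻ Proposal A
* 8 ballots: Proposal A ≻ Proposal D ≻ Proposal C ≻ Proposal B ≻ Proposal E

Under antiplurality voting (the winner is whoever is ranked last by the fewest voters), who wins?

Proposal D

Last-place votes: Proposal A 15, Proposal B 8, Proposal C 16, Proposal D 0, Proposal E 8.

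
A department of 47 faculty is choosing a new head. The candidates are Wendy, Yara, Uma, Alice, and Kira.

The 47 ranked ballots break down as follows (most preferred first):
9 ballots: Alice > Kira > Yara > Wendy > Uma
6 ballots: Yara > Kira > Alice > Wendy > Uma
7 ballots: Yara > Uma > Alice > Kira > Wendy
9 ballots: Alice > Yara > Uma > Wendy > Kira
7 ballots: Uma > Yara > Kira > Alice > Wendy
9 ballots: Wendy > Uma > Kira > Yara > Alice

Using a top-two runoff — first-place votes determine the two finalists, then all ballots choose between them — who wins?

Yara

Round 1 first-place votes: Wendy 9, Yara 13, Uma 7, Alice 18, Kira 0. Alice and Yara advance.
Runoff: Alice is ranked above Yara on 18 ballots, Yara above Alice on 29.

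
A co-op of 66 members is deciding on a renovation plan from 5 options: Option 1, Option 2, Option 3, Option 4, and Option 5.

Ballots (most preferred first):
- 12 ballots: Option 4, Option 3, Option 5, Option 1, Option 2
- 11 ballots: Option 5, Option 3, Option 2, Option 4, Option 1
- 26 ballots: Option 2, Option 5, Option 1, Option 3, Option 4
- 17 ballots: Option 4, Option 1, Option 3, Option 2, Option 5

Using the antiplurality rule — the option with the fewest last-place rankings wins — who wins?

Option 3

Last-place votes: Option 1 11, Option 2 12, Option 3 0, Option 4 26, Option 5 17.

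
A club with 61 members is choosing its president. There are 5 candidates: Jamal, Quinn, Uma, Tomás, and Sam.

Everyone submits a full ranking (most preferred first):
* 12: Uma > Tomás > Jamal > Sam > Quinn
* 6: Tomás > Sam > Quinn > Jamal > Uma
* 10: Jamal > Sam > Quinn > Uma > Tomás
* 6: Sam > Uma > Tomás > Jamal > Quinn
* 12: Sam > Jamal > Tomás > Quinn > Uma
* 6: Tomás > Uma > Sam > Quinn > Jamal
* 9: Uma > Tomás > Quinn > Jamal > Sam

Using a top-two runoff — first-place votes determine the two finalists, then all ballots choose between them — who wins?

Sam

Round 1 first-place votes: Jamal 10, Quinn 0, Uma 21, Tomás 12, Sam 18. Uma and Sam advance.
Runoff: Uma is ranked above Sam on 27 ballots, Sam above Uma on 34.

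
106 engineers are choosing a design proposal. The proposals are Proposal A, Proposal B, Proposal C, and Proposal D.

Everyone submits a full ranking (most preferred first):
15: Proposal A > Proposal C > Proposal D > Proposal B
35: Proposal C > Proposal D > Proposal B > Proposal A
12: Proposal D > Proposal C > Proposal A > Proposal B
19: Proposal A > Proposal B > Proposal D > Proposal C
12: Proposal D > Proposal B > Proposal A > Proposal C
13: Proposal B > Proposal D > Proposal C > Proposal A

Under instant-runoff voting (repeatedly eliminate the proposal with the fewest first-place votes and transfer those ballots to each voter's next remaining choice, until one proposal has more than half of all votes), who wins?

Proposal D

Round 1: Proposal A 34, Proposal B 13, Proposal C 35, Proposal D 24. Proposal B eliminated.
Round 2: Proposal A 34, Proposal C 35, Proposal D 37. Proposal A eliminated.
Round 3: Proposal C 50, Proposal D 56. Proposal D has a majority (≥54).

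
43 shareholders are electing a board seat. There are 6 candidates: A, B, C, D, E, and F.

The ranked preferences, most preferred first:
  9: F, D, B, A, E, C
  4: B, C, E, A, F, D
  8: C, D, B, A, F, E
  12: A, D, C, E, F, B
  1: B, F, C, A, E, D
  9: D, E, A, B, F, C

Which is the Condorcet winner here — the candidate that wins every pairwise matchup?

D

D vs A: 26–17
D vs B: 38–5
D vs C: 30–13
D vs E: 38–5
D vs F: 29–14
D beats every other candidate.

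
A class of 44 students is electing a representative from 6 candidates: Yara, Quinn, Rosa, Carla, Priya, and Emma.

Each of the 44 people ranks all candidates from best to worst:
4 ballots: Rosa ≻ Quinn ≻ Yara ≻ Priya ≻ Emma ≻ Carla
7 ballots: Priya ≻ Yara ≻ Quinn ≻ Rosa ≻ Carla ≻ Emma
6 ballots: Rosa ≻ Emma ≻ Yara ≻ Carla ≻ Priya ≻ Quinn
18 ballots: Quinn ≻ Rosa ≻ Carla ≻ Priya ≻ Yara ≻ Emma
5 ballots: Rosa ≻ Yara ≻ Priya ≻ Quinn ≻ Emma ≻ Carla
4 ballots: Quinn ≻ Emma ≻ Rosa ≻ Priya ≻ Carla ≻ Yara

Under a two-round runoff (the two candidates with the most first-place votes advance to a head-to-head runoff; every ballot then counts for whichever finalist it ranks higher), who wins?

Round 1 first-place votes: Yara 0, Quinn 22, Rosa 15, Carla 0, Priya 7, Emma 0. Quinn and Rosa advance.
Runoff: Quinn is ranked above Rosa on 29 ballots, Rosa above Quinn on 15.

Quinn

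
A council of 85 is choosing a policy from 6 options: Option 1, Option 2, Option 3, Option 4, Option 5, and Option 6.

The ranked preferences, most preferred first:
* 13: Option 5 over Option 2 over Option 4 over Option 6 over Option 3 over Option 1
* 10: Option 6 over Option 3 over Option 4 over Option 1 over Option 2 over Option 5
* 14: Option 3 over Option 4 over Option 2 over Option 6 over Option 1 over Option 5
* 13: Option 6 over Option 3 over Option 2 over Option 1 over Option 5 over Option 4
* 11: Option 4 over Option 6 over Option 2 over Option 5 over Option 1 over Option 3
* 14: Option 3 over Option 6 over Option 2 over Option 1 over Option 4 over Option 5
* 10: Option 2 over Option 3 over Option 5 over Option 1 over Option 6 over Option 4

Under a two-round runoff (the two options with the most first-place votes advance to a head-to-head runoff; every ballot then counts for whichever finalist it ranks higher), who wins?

Option 6

Round 1 first-place votes: Option 1 0, Option 2 10, Option 3 28, Option 4 11, Option 5 13, Option 6 23. Option 3 and Option 6 advance.
Runoff: Option 3 is ranked above Option 6 on 38 ballots, Option 6 above Option 3 on 47.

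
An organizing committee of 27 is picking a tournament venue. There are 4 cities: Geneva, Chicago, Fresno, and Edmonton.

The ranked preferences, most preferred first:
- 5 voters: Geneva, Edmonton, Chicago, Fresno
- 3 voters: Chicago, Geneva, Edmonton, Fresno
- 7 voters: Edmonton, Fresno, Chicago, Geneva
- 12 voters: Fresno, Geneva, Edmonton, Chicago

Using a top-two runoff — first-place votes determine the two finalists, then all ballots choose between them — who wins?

Edmonton

Round 1 first-place votes: Geneva 5, Chicago 3, Fresno 12, Edmonton 7. Fresno and Edmonton advance.
Runoff: Fresno is ranked above Edmonton on 12 ballots, Edmonton above Fresno on 15.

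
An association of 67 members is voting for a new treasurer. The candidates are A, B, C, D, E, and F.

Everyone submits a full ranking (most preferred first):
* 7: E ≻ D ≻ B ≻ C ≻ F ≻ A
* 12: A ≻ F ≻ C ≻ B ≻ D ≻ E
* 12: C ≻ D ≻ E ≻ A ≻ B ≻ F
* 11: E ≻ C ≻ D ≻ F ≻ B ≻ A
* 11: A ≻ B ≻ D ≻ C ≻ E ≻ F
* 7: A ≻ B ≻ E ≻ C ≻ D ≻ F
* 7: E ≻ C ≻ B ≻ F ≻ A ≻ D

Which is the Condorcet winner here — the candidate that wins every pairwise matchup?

C

C vs A: 37–30
C vs B: 42–25
C vs D: 49–18
C vs E: 35–32
C vs F: 55–12
C beats every other candidate.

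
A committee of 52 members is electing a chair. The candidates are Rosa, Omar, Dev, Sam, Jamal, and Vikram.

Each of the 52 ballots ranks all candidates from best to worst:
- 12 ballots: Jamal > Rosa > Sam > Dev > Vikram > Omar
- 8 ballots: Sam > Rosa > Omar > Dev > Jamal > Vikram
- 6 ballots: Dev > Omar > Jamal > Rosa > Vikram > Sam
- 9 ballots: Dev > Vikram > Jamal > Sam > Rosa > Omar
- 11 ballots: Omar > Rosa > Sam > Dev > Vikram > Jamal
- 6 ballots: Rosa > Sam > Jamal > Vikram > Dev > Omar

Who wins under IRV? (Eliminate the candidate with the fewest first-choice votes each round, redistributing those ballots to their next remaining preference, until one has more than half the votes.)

Round 1: Rosa 6, Omar 11, Dev 15, Sam 8, Jamal 12, Vikram 0. Vikram eliminated.
Round 2: Rosa 6, Omar 11, Dev 15, Sam 8, Jamal 12. Rosa eliminated.
Round 3: Omar 11, Dev 15, Sam 14, Jamal 12. Omar eliminated.
Round 4: Dev 15, Sam 25, Jamal 12. Jamal eliminated.
Round 5: Dev 15, Sam 37. Sam has a majority (≥27).

Sam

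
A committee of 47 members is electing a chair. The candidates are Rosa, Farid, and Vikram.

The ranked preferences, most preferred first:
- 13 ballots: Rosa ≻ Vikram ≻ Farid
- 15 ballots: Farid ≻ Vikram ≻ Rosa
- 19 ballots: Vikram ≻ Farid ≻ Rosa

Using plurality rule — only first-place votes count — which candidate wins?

First-place votes: Rosa 13, Farid 15, Vikram 19.

Vikram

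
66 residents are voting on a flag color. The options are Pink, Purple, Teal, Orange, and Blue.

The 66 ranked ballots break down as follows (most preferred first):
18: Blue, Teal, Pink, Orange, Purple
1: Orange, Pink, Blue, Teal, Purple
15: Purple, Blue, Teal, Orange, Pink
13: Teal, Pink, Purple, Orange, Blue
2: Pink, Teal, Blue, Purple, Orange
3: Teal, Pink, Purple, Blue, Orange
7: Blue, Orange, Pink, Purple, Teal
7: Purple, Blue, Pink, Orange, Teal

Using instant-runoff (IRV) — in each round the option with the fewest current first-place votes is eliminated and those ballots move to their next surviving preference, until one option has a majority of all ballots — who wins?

Purple

Round 1: Pink 2, Purple 22, Teal 16, Orange 1, Blue 25. Orange eliminated.
Round 2: Pink 3, Purple 22, Teal 16, Blue 25. Pink eliminated.
Round 3: Purple 22, Teal 18, Blue 26. Teal eliminated.
Round 4: Purple 38, Blue 28. Purple has a majority (≥34).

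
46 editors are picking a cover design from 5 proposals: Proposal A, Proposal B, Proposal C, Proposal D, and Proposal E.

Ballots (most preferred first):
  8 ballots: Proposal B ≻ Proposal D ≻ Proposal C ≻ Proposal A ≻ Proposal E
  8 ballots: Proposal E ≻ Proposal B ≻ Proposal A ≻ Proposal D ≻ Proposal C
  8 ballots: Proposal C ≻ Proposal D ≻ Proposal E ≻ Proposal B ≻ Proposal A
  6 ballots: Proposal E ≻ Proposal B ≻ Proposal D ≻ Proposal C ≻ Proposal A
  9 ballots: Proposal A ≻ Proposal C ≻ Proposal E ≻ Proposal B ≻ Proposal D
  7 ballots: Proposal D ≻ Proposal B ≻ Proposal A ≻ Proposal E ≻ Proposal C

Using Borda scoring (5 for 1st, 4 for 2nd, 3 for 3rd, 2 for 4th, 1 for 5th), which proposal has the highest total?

Proposal B

Proposal A: 8×2 + 8×3 + 8×1 + 6×1 + 9×5 + 7×3 = 120
Proposal B: 8×5 + 8×4 + 8×2 + 6×4 + 9×2 + 7×4 = 158
Proposal C: 8×3 + 8×1 + 8×5 + 6×2 + 9×4 + 7×1 = 127
Proposal D: 8×4 + 8×2 + 8×4 + 6×3 + 9×1 + 7×5 = 142
Proposal E: 8×1 + 8×5 + 8×3 + 6×5 + 9×3 + 7×2 = 143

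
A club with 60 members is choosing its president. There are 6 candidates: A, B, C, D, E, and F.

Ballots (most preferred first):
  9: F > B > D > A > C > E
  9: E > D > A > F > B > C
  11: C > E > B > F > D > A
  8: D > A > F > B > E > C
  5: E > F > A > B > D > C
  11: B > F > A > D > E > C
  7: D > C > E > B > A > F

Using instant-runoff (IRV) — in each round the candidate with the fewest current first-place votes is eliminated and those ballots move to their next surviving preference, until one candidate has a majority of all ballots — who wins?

E

Round 1: A 0, B 11, C 11, D 15, E 14, F 9. A eliminated.
Round 2: B 11, C 11, D 15, E 14, F 9. F eliminated.
Round 3: B 20, C 11, D 15, E 14. C eliminated.
Round 4: B 20, D 15, E 25. D eliminated.
Round 5: B 28, E 32. E has a majority (≥31).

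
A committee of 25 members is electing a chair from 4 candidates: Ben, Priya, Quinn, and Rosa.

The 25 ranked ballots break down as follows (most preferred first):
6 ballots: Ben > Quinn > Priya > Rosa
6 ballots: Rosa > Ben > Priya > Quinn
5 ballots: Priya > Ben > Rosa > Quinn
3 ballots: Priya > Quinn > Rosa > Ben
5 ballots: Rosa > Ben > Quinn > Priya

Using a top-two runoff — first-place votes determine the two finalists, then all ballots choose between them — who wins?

Round 1 first-place votes: Ben 6, Priya 8, Quinn 0, Rosa 11. Rosa and Priya advance.
Runoff: Rosa is ranked above Priya on 11 ballots, Priya above Rosa on 14.

Priya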